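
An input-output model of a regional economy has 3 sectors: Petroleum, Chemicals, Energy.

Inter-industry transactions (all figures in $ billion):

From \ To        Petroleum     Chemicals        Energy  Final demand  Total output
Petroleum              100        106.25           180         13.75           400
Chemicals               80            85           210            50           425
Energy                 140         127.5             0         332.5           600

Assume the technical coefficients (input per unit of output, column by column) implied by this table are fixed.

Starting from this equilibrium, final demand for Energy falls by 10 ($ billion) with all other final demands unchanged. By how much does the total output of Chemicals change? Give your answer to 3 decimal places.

Technical coefficients a_ij = z_ij / X_j:
  a_PP = 100/400 = 0.25, a_CP = 80/400 = 0.20, a_EP = 140/400 = 0.35
  a_PC = 106.25/425 = 0.25, a_CC = 85/425 = 0.20, a_EC = 127.5/425 = 0.30
  a_PE = 180/600 = 0.30, a_CE = 210/600 = 0.35, a_EE = 0/600 = 0.00
I − A =
  [   0.75    -0.25    -0.30]
  [  -0.20     0.80    -0.35]
  [  -0.35    -0.30     1.00]
Cofactors of I−A, C_ij = (−1)^(i+j)·(minor ij) (rows/columns in the sector order above):
  C_11 = (0.80)(1.00) − (-0.35)(-0.30) = 0.6950
  C_12 = −[(-0.20)(1.00) − (-0.35)(-0.35)] = 0.3225
  C_13 = (-0.20)(-0.30) − (0.80)(-0.35) = 0.3400
  C_21 = −[(-0.25)(1.00) − (-0.30)(-0.30)] = 0.3400
  C_22 = (0.75)(1.00) − (-0.30)(-0.35) = 0.6450
  C_23 = −[(0.75)(-0.30) − (-0.25)(-0.35)] = 0.3125
  C_31 = (-0.25)(-0.35) − (-0.30)(0.80) = 0.3275
  C_32 = −[(0.75)(-0.35) − (-0.30)(-0.20)] = 0.3225
  C_33 = (0.75)(0.80) − (-0.25)(-0.20) = 0.5500
det(I−A) = Σ_j (I−A)_1j·C_1j = (0.75)(0.6950) + (-0.25)(0.3225) + (-0.30)(0.3400) = 0.338625
adj(I−A) = Cᵀ =
  [ 0.6950   0.3400   0.3275]
  [ 0.3225   0.6450   0.3225]
  [ 0.3400   0.3125   0.5500]
(I − A)⁻¹ = adj(I−A) / det(I−A) ≈
  [   2.0524     1.0041     0.9671]
  [   0.9524     1.9048     0.9524]
  [   1.0041     0.9228     1.6242]
Δx = (I − A)⁻¹ Δd with Δd having -10 in the Energy component and 0 elsewhere.
So Δx_C = L_CE · (-10), where L_CE = adj(I−A)_CE / det(I−A) = 0.3225 / 0.338625.
Δx_C = 0.3225 × (-10) / 0.338625 = -3.225 / 0.338625 ≈ -9.524.

Δx_C = -9.524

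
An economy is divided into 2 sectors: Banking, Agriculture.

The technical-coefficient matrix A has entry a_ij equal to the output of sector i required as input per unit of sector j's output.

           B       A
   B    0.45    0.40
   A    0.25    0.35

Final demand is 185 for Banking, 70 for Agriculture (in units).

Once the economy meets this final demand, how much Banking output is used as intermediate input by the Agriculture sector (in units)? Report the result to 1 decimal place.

z_BA = 131.7

I − A =
  [   0.55    -0.40]
  [  -0.25     0.65]
det(I−A) = (0.55)(0.65) − (-0.40)(-0.25) = 0.2575
adj(I−A) = [[0.65, 0.40], [0.25, 0.55]]
(I − A)⁻¹ = adj(I−A) / det(I−A) ≈
  [   2.5243     1.5534]
  [   0.9709     2.1359]
First solve x = (I − A)⁻¹ d = adj(I−A)·d / det(I−A); in particular x_A = (0.25·185 + 0.55·70) / 0.2575 = 84.75 / 0.2575 ≈ 329.126.
Intermediate flow from B to A: z_BA = a_BA · x_A = 0.40 × 84.75 / 0.2575 = 33.90 / 0.2575 ≈ 131.7.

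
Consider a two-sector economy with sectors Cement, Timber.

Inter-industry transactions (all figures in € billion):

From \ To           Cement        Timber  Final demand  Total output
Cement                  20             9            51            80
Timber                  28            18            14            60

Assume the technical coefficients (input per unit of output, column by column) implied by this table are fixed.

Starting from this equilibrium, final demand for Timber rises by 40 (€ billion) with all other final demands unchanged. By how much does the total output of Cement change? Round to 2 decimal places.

Δx_C = 12.70

Technical coefficients a_ij = z_ij / X_j:
  a_CC = 20/80 = 0.25, a_TC = 28/80 = 0.35
  a_CT = 9/60 = 0.15, a_TT = 18/60 = 0.30
I − A =
  [   0.75    -0.15]
  [  -0.35     0.70]
det(I−A) = (0.75)(0.70) − (-0.15)(-0.35) = 0.4725
adj(I−A) = [[0.70, 0.15], [0.35, 0.75]]
(I − A)⁻¹ = adj(I−A) / det(I−A) ≈
  [   1.4815     0.3175]
  [   0.7407     1.5873]
Δx = (I − A)⁻¹ Δd with Δd having +40 in the Timber component and 0 elsewhere.
So Δx_C = L_CT · (+40), where L_CT = adj(I−A)_CT / det(I−A) = 0.15 / 0.4725.
Δx_C = 0.15 × (+40) / 0.4725 = 6.00 / 0.4725 ≈ 12.70.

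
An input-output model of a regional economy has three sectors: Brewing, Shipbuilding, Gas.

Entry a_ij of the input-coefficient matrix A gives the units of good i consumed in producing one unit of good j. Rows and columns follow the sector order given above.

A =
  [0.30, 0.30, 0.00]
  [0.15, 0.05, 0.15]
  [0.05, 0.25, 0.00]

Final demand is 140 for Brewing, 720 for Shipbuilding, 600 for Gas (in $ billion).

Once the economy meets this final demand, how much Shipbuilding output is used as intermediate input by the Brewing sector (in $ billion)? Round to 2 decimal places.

I − A =
  [   0.70    -0.30     0.00]
  [  -0.15     0.95    -0.15]
  [  -0.05    -0.25     1.00]
Cofactors of I−A, C_ij = (−1)^(i+j)·(minor ij) (rows/columns in the sector order above):
  C_11 = (0.95)(1.00) − (-0.15)(-0.25) = 0.9125
  C_12 = −[(-0.15)(1.00) − (-0.15)(-0.05)] = 0.1575
  C_13 = (-0.15)(-0.25) − (0.95)(-0.05) = 0.0850
  C_21 = −[(-0.30)(1.00) − (0.00)(-0.25)] = 0.3000
  C_22 = (0.70)(1.00) − (0.00)(-0.05) = 0.7000
  C_23 = −[(0.70)(-0.25) − (-0.30)(-0.05)] = 0.1900
  C_31 = (-0.30)(-0.15) − (0.00)(0.95) = 0.0450
  C_32 = −[(0.70)(-0.15) − (0.00)(-0.15)] = 0.1050
  C_33 = (0.70)(0.95) − (-0.30)(-0.15) = 0.6200
det(I−A) = Σ_j (I−A)_1j·C_1j = (0.70)(0.9125) + (-0.30)(0.1575) + (0.00)(0.0850) = 0.5915
adj(I−A) = Cᵀ =
  [ 0.9125   0.3000   0.0450]
  [ 0.1575   0.7000   0.1050]
  [ 0.0850   0.1900   0.6200]
(I − A)⁻¹ = adj(I−A) / det(I−A) ≈
  [   1.5427     0.5072     0.0761]
  [   0.2663     1.1834     0.1775]
  [   0.1437     0.3212     1.0482]
First solve x = (I − A)⁻¹ d = adj(I−A)·d / det(I−A); in particular x_B = (0.9125·140 + 0.3000·720 + 0.0450·600) / 0.5915 = 370.75 / 0.5915 ≈ 626.7963.
Intermediate flow from S to B: z_SB = a_SB · x_B = 0.15 × 370.75 / 0.5915 = 55.6125 / 0.5915 ≈ 94.02.

z_SB = 94.02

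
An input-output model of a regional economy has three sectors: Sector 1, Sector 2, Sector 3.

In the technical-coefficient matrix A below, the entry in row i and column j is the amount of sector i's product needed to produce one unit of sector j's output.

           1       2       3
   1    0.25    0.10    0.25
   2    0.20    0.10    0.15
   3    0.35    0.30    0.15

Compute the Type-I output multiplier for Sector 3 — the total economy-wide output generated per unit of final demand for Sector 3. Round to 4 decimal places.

I − A =
  [   0.75    -0.10    -0.25]
  [  -0.20     0.90    -0.15]
  [  -0.35    -0.30     0.85]
Cofactors of I−A, C_ij = (−1)^(i+j)·(minor ij) (rows/columns in the sector order above):
  C_11 = (0.90)(0.85) − (-0.15)(-0.30) = 0.7200
  C_12 = −[(-0.20)(0.85) − (-0.15)(-0.35)] = 0.2225
  C_13 = (-0.20)(-0.30) − (0.90)(-0.35) = 0.3750
  C_21 = −[(-0.10)(0.85) − (-0.25)(-0.30)] = 0.1600
  C_22 = (0.75)(0.85) − (-0.25)(-0.35) = 0.5500
  C_23 = −[(0.75)(-0.30) − (-0.10)(-0.35)] = 0.2600
  C_31 = (-0.10)(-0.15) − (-0.25)(0.90) = 0.2400
  C_32 = −[(0.75)(-0.15) − (-0.25)(-0.20)] = 0.1625
  C_33 = (0.75)(0.90) − (-0.10)(-0.20) = 0.6550
det(I−A) = Σ_j (I−A)_1j·C_1j = (0.75)(0.7200) + (-0.10)(0.2225) + (-0.25)(0.3750) = 0.4240
adj(I−A) = Cᵀ =
  [ 0.7200   0.1600   0.2400]
  [ 0.2225   0.5500   0.1625]
  [ 0.3750   0.2600   0.6550]
(I − A)⁻¹ = adj(I−A) / det(I−A) ≈
  [   1.69811     0.37736     0.56604]
  [   0.52476     1.29717     0.38325]
  [   0.88443     0.61321     1.54481]
The output multiplier for sector j is the column-j sum of the Leontief inverse (I − A)⁻¹ = adj(I−A) / det(I−A).
Column 3 of adj(I−A): (0.2400, 0.1625, 0.6550); det(I−A) = 0.4240.
m_3 = (0.2400 + 0.1625 + 0.6550) / 0.4240 = 1.0575 / 0.4240 ≈ 2.4941.

m_3 = 2.4941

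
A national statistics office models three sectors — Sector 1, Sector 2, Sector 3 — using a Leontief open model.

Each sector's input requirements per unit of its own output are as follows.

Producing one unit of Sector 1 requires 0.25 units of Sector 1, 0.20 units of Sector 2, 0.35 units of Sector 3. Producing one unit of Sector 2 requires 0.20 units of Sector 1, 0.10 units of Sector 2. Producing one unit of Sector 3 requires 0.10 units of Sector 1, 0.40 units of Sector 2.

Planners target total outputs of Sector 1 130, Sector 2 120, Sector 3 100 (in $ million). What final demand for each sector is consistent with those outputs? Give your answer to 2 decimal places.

I − A =
  [   0.75    -0.20    -0.10]
  [  -0.20     0.90    -0.40]
  [  -0.35     0.00     1.00]
d = (I − A) x:
  d_1 = (+0.75)·130 + (-0.20)·120 + (-0.10)·100 = 63.50
  d_2 = (-0.20)·130 + (+0.90)·120 + (-0.40)·100 = 42.00
  d_3 = (-0.35)·130 + (+0.00)·120 + (+1.00)·100 = 54.50

d_1 = 63.50, d_2 = 42.00, d_3 = 54.50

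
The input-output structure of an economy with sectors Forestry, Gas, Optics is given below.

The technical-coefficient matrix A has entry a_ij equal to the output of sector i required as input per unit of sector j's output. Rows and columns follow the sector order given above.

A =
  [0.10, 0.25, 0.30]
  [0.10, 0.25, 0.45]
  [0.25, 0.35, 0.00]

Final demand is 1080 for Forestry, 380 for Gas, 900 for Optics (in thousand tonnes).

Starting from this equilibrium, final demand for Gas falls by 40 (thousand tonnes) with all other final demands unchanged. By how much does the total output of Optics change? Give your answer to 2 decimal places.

I − A =
  [   0.90    -0.25    -0.30]
  [  -0.10     0.75    -0.45]
  [  -0.25    -0.35     1.00]
Cofactors of I−A, C_ij = (−1)^(i+j)·(minor ij) (rows/columns in the sector order above):
  C_11 = (0.75)(1.00) − (-0.45)(-0.35) = 0.5925
  C_12 = −[(-0.10)(1.00) − (-0.45)(-0.25)] = 0.2125
  C_13 = (-0.10)(-0.35) − (0.75)(-0.25) = 0.2225
  C_21 = −[(-0.25)(1.00) − (-0.30)(-0.35)] = 0.3550
  C_22 = (0.90)(1.00) − (-0.30)(-0.25) = 0.8250
  C_23 = −[(0.90)(-0.35) − (-0.25)(-0.25)] = 0.3775
  C_31 = (-0.25)(-0.45) − (-0.30)(0.75) = 0.3375
  C_32 = −[(0.90)(-0.45) − (-0.30)(-0.10)] = 0.4350
  C_33 = (0.90)(0.75) − (-0.25)(-0.10) = 0.6500
det(I−A) = Σ_j (I−A)_1j·C_1j = (0.90)(0.5925) + (-0.25)(0.2125) + (-0.30)(0.2225) = 0.413375
adj(I−A) = Cᵀ =
  [ 0.5925   0.3550   0.3375]
  [ 0.2125   0.8250   0.4350]
  [ 0.2225   0.3775   0.6500]
(I − A)⁻¹ = adj(I−A) / det(I−A) ≈
  [   1.4333     0.8588     0.8164]
  [   0.5141     1.9958     1.0523]
  [   0.5383     0.9132     1.5724]
Δx = (I − A)⁻¹ Δd with Δd having -40 in the Gas component and 0 elsewhere.
So Δx_3 = L_32 · (-40), where L_32 = adj(I−A)_32 / det(I−A) = 0.3775 / 0.413375.
Δx_3 = 0.3775 × (-40) / 0.413375 = -15.10 / 0.413375 ≈ -36.53.

Δx_3 = -36.53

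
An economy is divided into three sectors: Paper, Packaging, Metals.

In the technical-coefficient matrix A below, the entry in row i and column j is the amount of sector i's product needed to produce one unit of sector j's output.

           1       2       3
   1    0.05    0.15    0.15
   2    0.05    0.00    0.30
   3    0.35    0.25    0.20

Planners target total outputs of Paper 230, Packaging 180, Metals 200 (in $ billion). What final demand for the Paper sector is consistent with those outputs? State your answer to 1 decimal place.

I − A =
  [   0.95    -0.15    -0.15]
  [  -0.05     1.00    -0.30]
  [  -0.35    -0.25     0.80]
d = (I − A) x:
  d_1 = (+0.95)·230 + (-0.15)·180 + (-0.15)·200 = 161.5
  d_2 = (-0.05)·230 + (+1.00)·180 + (-0.30)·200 = 108.5
  d_3 = (-0.35)·230 + (-0.25)·180 + (+0.80)·200 = 34.5

d_1 = 161.5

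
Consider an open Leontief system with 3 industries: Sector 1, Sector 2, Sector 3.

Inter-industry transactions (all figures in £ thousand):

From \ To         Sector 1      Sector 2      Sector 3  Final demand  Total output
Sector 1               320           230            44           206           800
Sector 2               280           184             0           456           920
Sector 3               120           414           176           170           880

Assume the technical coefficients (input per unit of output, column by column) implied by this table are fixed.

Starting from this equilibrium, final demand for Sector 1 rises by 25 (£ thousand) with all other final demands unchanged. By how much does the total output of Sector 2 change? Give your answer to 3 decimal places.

Technical coefficients a_ij = z_ij / X_j:
  a_11 = 320/800 = 0.40, a_21 = 280/800 = 0.35, a_31 = 120/800 = 0.15
  a_12 = 230/920 = 0.25, a_22 = 184/920 = 0.20, a_32 = 414/920 = 0.45
  a_13 = 44/880 = 0.05, a_23 = 0/880 = 0.00, a_33 = 176/880 = 0.20
I − A =
  [   0.60    -0.25    -0.05]
  [  -0.35     0.80     0.00]
  [  -0.15    -0.45     0.80]
Cofactors of I−A, C_ij = (−1)^(i+j)·(minor ij) (rows/columns in the sector order above):
  C_11 = (0.80)(0.80) − (0.00)(-0.45) = 0.6400
  C_12 = −[(-0.35)(0.80) − (0.00)(-0.15)] = 0.2800
  C_13 = (-0.35)(-0.45) − (0.80)(-0.15) = 0.2775
  C_21 = −[(-0.25)(0.80) − (-0.05)(-0.45)] = 0.2225
  C_22 = (0.60)(0.80) − (-0.05)(-0.15) = 0.4725
  C_23 = −[(0.60)(-0.45) − (-0.25)(-0.15)] = 0.3075
  C_31 = (-0.25)(0.00) − (-0.05)(0.80) = 0.0400
  C_32 = −[(0.60)(0.00) − (-0.05)(-0.35)] = 0.0175
  C_33 = (0.60)(0.80) − (-0.25)(-0.35) = 0.3925
det(I−A) = Σ_j (I−A)_1j·C_1j = (0.60)(0.6400) + (-0.25)(0.2800) + (-0.05)(0.2775) = 0.300125
adj(I−A) = Cᵀ =
  [ 0.6400   0.2225   0.0400]
  [ 0.2800   0.4725   0.0175]
  [ 0.2775   0.3075   0.3925]
(I − A)⁻¹ = adj(I−A) / det(I−A) ≈
  [   2.1324     0.7414     0.1333]
  [   0.9329     1.5743     0.0583]
  [   0.9246     1.0246     1.3078]
Δx = (I − A)⁻¹ Δd with Δd having +25 in the Sector 1 component and 0 elsewhere.
So Δx_2 = L_21 · (+25), where L_21 = adj(I−A)_21 / det(I−A) = 0.2800 / 0.300125.
Δx_2 = 0.2800 × (+25) / 0.300125 = 7.00 / 0.300125 ≈ 23.324.

Δx_2 = 23.324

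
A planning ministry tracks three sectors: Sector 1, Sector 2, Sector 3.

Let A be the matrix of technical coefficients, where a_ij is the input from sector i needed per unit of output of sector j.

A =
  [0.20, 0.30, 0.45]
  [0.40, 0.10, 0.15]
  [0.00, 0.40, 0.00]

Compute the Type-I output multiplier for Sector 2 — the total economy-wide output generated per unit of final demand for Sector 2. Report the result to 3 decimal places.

m_2 = 3.333

I − A =
  [   0.80    -0.30    -0.45]
  [  -0.40     0.90    -0.15]
  [   0.00    -0.40     1.00]
Cofactors of I−A, C_ij = (−1)^(i+j)·(minor ij) (rows/columns in the sector order above):
  C_11 = (0.90)(1.00) − (-0.15)(-0.40) = 0.8400
  C_12 = −[(-0.40)(1.00) − (-0.15)(0.00)] = 0.4000
  C_13 = (-0.40)(-0.40) − (0.90)(0.00) = 0.1600
  C_21 = −[(-0.30)(1.00) − (-0.45)(-0.40)] = 0.4800
  C_22 = (0.80)(1.00) − (-0.45)(0.00) = 0.8000
  C_23 = −[(0.80)(-0.40) − (-0.30)(0.00)] = 0.3200
  C_31 = (-0.30)(-0.15) − (-0.45)(0.90) = 0.4500
  C_32 = −[(0.80)(-0.15) − (-0.45)(-0.40)] = 0.3000
  C_33 = (0.80)(0.90) − (-0.30)(-0.40) = 0.6000
det(I−A) = Σ_j (I−A)_1j·C_1j = (0.80)(0.8400) + (-0.30)(0.4000) + (-0.45)(0.1600) = 0.4800
adj(I−A) = Cᵀ =
  [ 0.8400   0.4800   0.4500]
  [ 0.4000   0.8000   0.3000]
  [ 0.1600   0.3200   0.6000]
(I − A)⁻¹ = adj(I−A) / det(I−A) ≈
  [   1.7500     1.0000     0.9375]
  [   0.8333     1.6667     0.6250]
  [   0.3333     0.6667     1.2500]
The output multiplier for sector j is the column-j sum of the Leontief inverse (I − A)⁻¹ = adj(I−A) / det(I−A).
Column 2 of adj(I−A): (0.4800, 0.8000, 0.3200); det(I−A) = 0.4800.
m_2 = (0.4800 + 0.8000 + 0.3200) / 0.4800 = 1.60 / 0.4800 ≈ 3.333.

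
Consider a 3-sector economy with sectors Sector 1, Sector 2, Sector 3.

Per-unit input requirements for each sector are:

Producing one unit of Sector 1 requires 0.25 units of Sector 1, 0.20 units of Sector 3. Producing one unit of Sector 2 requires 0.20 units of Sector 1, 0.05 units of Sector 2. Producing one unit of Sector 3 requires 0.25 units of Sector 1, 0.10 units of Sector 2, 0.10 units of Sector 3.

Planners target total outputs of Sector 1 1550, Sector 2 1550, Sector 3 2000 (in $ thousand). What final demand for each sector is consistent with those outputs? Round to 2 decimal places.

I − A =
  [   0.75    -0.20    -0.25]
  [   0.00     0.95    -0.10]
  [  -0.20     0.00     0.90]
d = (I − A) x:
  d_1 = (+0.75)·1550 + (-0.20)·1550 + (-0.25)·2000 = 352.50
  d_2 = (+0.00)·1550 + (+0.95)·1550 + (-0.10)·2000 = 1272.50
  d_3 = (-0.20)·1550 + (+0.00)·1550 + (+0.90)·2000 = 1490.00

d_1 = 352.50, d_2 = 1272.50, d_3 = 1490.00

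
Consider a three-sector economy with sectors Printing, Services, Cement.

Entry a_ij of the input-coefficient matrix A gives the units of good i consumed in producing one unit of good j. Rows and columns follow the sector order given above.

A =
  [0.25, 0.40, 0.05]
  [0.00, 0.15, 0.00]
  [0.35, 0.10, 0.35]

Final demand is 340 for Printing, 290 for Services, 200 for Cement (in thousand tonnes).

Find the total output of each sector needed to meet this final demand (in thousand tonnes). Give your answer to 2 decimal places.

I − A =
  [   0.75    -0.40    -0.05]
  [   0.00     0.85     0.00]
  [  -0.35    -0.10     0.65]
Cofactors of I−A, C_ij = (−1)^(i+j)·(minor ij) (rows/columns in the sector order above):
  C_11 = (0.85)(0.65) − (0.00)(-0.10) = 0.5525
  C_12 = −[(0.00)(0.65) − (0.00)(-0.35)] = 0.0000
  C_13 = (0.00)(-0.10) − (0.85)(-0.35) = 0.2975
  C_21 = −[(-0.40)(0.65) − (-0.05)(-0.10)] = 0.2650
  C_22 = (0.75)(0.65) − (-0.05)(-0.35) = 0.4700
  C_23 = −[(0.75)(-0.10) − (-0.40)(-0.35)] = 0.2150
  C_31 = (-0.40)(0.00) − (-0.05)(0.85) = 0.0425
  C_32 = −[(0.75)(0.00) − (-0.05)(0.00)] = 0.0000
  C_33 = (0.75)(0.85) − (-0.40)(0.00) = 0.6375
det(I−A) = Σ_j (I−A)_1j·C_1j = (0.75)(0.5525) + (-0.40)(0.0000) + (-0.05)(0.2975) = 0.3995
adj(I−A) = Cᵀ =
  [ 0.5525   0.2650   0.0425]
  [ 0.0000   0.4700   0.0000]
  [ 0.2975   0.2150   0.6375]
(I − A)⁻¹ = adj(I−A) / det(I−A) ≈
  [   1.3830     0.6633     0.1064]
  [   0.0000     1.1765     0.0000]
  [   0.7447     0.5382     1.5957]
x = (I − A)⁻¹ d = adj(I−A)·d / det(I−A), with det(I−A) = 0.3995:
  x_P = (0.5525·340 + 0.2650·290 + 0.0425·200) / 0.3995 = 273.20 / 0.3995 ≈ 683.85
  x_S = (0.0000·340 + 0.4700·290 + 0.0000·200) / 0.3995 = 136.30 / 0.3995 ≈ 341.18
  x_C = (0.2975·340 + 0.2150·290 + 0.6375·200) / 0.3995 = 291.00 / 0.3995 ≈ 728.41

x_P = 683.85, x_S = 341.18, x_C = 728.41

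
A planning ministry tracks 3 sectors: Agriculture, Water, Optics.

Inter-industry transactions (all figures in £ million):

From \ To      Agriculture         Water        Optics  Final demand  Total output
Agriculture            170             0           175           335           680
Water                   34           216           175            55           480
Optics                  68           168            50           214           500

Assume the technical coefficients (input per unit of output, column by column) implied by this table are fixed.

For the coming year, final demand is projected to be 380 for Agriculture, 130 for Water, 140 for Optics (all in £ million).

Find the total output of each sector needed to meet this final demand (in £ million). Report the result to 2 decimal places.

x_1 = 726.08, x_2 = 601.57, x_3 = 470.18

Technical coefficients a_ij = z_ij / X_j:
  a_11 = 170/680 = 0.25, a_21 = 34/680 = 0.05, a_31 = 68/680 = 0.10
  a_12 = 0/480 = 0.00, a_22 = 216/480 = 0.45, a_32 = 168/480 = 0.35
  a_13 = 175/500 = 0.35, a_23 = 175/500 = 0.35, a_33 = 50/500 = 0.10
I − A =
  [   0.75     0.00    -0.35]
  [  -0.05     0.55    -0.35]
  [  -0.10    -0.35     0.90]
Cofactors of I−A, C_ij = (−1)^(i+j)·(minor ij) (rows/columns in the sector order above):
  C_11 = (0.55)(0.90) − (-0.35)(-0.35) = 0.3725
  C_12 = −[(-0.05)(0.90) − (-0.35)(-0.10)] = 0.0800
  C_13 = (-0.05)(-0.35) − (0.55)(-0.10) = 0.0725
  C_21 = −[(0.00)(0.90) − (-0.35)(-0.35)] = 0.1225
  C_22 = (0.75)(0.90) − (-0.35)(-0.10) = 0.6400
  C_23 = −[(0.75)(-0.35) − (0.00)(-0.10)] = 0.2625
  C_31 = (0.00)(-0.35) − (-0.35)(0.55) = 0.1925
  C_32 = −[(0.75)(-0.35) − (-0.35)(-0.05)] = 0.2800
  C_33 = (0.75)(0.55) − (0.00)(-0.05) = 0.4125
det(I−A) = Σ_j (I−A)_1j·C_1j = (0.75)(0.3725) + (0.00)(0.0800) + (-0.35)(0.0725) = 0.2540
adj(I−A) = Cᵀ =
  [ 0.3725   0.1225   0.1925]
  [ 0.0800   0.6400   0.2800]
  [ 0.0725   0.2625   0.4125]
(I − A)⁻¹ = adj(I−A) / det(I−A) ≈
  [   1.4665     0.4823     0.7579]
  [   0.3150     2.5197     1.1024]
  [   0.2854     1.0335     1.6240]
x = (I − A)⁻¹ d = adj(I−A)·d / det(I−A), with det(I−A) = 0.2540:
  x_1 = (0.3725·380 + 0.1225·130 + 0.1925·140) / 0.2540 = 184.425 / 0.2540 ≈ 726.08
  x_2 = (0.0800·380 + 0.6400·130 + 0.2800·140) / 0.2540 = 152.80 / 0.2540 ≈ 601.57
  x_3 = (0.0725·380 + 0.2625·130 + 0.4125·140) / 0.2540 = 119.425 / 0.2540 ≈ 470.18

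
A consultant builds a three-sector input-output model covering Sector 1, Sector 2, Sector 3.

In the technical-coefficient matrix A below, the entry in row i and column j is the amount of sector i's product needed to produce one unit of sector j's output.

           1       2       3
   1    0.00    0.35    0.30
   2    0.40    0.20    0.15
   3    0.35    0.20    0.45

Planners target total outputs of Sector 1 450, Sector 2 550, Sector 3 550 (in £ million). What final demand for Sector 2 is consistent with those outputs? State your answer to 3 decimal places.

d_2 = 177.500

I − A =
  [   1.00    -0.35    -0.30]
  [  -0.40     0.80    -0.15]
  [  -0.35    -0.20     0.55]
d = (I − A) x:
  d_1 = (+1.00)·450 + (-0.35)·550 + (-0.30)·550 = 92.500
  d_2 = (-0.40)·450 + (+0.80)·550 + (-0.15)·550 = 177.500
  d_3 = (-0.35)·450 + (-0.20)·550 + (+0.55)·550 = 35.000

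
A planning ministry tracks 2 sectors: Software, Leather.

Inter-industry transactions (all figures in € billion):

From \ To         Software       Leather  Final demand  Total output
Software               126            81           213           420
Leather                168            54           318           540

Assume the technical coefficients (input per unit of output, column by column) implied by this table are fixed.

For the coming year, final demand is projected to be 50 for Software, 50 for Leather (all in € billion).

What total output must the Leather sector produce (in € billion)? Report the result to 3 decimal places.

x_L = 96.491

Technical coefficients a_ij = z_ij / X_j:
  a_SS = 126/420 = 0.30, a_LS = 168/420 = 0.40
  a_SL = 81/540 = 0.15, a_LL = 54/540 = 0.10
I − A =
  [   0.70    -0.15]
  [  -0.40     0.90]
det(I−A) = (0.70)(0.90) − (-0.15)(-0.40) = 0.5700
adj(I−A) = [[0.90, 0.15], [0.40, 0.70]]
(I − A)⁻¹ = adj(I−A) / det(I−A) ≈
  [   1.5789     0.2632]
  [   0.7018     1.2281]
x = (I − A)⁻¹ d = adj(I−A)·d / det(I−A), with det(I−A) = 0.5700:
  x_S = (0.90·50 + 0.15·50) / 0.5700 = 52.50 / 0.5700 ≈ 92.105
  x_L = (0.40·50 + 0.70·50) / 0.5700 = 55.00 / 0.5700 ≈ 96.491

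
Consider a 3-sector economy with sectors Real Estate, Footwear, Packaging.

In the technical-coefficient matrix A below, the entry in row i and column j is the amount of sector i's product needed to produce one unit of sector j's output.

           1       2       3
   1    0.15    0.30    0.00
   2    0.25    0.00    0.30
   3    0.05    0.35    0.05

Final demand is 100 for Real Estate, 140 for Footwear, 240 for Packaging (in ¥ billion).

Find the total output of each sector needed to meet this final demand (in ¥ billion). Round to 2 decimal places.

I − A =
  [   0.85    -0.30     0.00]
  [  -0.25     1.00    -0.30]
  [  -0.05    -0.35     0.95]
Cofactors of I−A, C_ij = (−1)^(i+j)·(minor ij) (rows/columns in the sector order above):
  C_11 = (1.00)(0.95) − (-0.30)(-0.35) = 0.8450
  C_12 = −[(-0.25)(0.95) − (-0.30)(-0.05)] = 0.2525
  C_13 = (-0.25)(-0.35) − (1.00)(-0.05) = 0.1375
  C_21 = −[(-0.30)(0.95) − (0.00)(-0.35)] = 0.2850
  C_22 = (0.85)(0.95) − (0.00)(-0.05) = 0.8075
  C_23 = −[(0.85)(-0.35) − (-0.30)(-0.05)] = 0.3125
  C_31 = (-0.30)(-0.30) − (0.00)(1.00) = 0.0900
  C_32 = −[(0.85)(-0.30) − (0.00)(-0.25)] = 0.2550
  C_33 = (0.85)(1.00) − (-0.30)(-0.25) = 0.7750
det(I−A) = Σ_j (I−A)_1j·C_1j = (0.85)(0.8450) + (-0.30)(0.2525) + (0.00)(0.1375) = 0.6425
adj(I−A) = Cᵀ =
  [ 0.8450   0.2850   0.0900]
  [ 0.2525   0.8075   0.2550]
  [ 0.1375   0.3125   0.7750]
(I − A)⁻¹ = adj(I−A) / det(I−A) ≈
  [   1.3152     0.4436     0.1401]
  [   0.3930     1.2568     0.3969]
  [   0.2140     0.4864     1.2062]
x = (I − A)⁻¹ d = adj(I−A)·d / det(I−A), with det(I−A) = 0.6425:
  x_1 = (0.8450·100 + 0.2850·140 + 0.0900·240) / 0.6425 = 146.00 / 0.6425 ≈ 227.24
  x_2 = (0.2525·100 + 0.8075·140 + 0.2550·240) / 0.6425 = 199.50 / 0.6425 ≈ 310.51
  x_3 = (0.1375·100 + 0.3125·140 + 0.7750·240) / 0.6425 = 243.50 / 0.6425 ≈ 378.99

x_1 = 227.24, x_2 = 310.51, x_3 = 378.99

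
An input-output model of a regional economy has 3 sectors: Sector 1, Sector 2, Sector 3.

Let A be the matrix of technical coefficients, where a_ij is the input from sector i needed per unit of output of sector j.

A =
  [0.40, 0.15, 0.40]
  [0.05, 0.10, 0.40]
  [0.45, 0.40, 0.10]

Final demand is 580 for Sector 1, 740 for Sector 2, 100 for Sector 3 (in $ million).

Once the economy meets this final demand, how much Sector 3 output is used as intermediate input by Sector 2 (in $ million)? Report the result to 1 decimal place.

z_32 = 908.2

I − A =
  [   0.60    -0.15    -0.40]
  [  -0.05     0.90    -0.40]
  [  -0.45    -0.40     0.90]
Cofactors of I−A, C_ij = (−1)^(i+j)·(minor ij) (rows/columns in the sector order above):
  C_11 = (0.90)(0.90) − (-0.40)(-0.40) = 0.6500
  C_12 = −[(-0.05)(0.90) − (-0.40)(-0.45)] = 0.2250
  C_13 = (-0.05)(-0.40) − (0.90)(-0.45) = 0.4250
  C_21 = −[(-0.15)(0.90) − (-0.40)(-0.40)] = 0.2950
  C_22 = (0.60)(0.90) − (-0.40)(-0.45) = 0.3600
  C_23 = −[(0.60)(-0.40) − (-0.15)(-0.45)] = 0.3075
  C_31 = (-0.15)(-0.40) − (-0.40)(0.90) = 0.4200
  C_32 = −[(0.60)(-0.40) − (-0.40)(-0.05)] = 0.2600
  C_33 = (0.60)(0.90) − (-0.15)(-0.05) = 0.5325
det(I−A) = Σ_j (I−A)_1j·C_1j = (0.60)(0.6500) + (-0.15)(0.2250) + (-0.40)(0.4250) = 0.18625
adj(I−A) = Cᵀ =
  [ 0.6500   0.2950   0.4200]
  [ 0.2250   0.3600   0.2600]
  [ 0.4250   0.3075   0.5325]
(I − A)⁻¹ = adj(I−A) / det(I−A) ≈
  [   3.4899     1.5839     2.2550]
  [   1.2081     1.9329     1.3960]
  [   2.2819     1.6510     2.8591]
First solve x = (I − A)⁻¹ d = adj(I−A)·d / det(I−A); in particular x_2 = (0.2250·580 + 0.3600·740 + 0.2600·100) / 0.18625 = 422.90 / 0.18625 ≈ 2270.604.
Intermediate flow from 3 to 2: z_32 = a_32 · x_2 = 0.40 × 422.90 / 0.18625 = 169.16 / 0.18625 ≈ 908.2.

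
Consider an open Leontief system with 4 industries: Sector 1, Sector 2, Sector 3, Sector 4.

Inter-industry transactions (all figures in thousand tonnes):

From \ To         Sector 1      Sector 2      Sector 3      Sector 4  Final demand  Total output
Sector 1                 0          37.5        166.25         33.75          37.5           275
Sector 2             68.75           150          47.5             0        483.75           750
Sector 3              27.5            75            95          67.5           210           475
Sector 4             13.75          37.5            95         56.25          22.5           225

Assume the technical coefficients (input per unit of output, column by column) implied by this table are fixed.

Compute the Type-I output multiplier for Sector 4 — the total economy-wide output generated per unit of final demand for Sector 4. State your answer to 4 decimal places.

m_4 = 2.9536

Technical coefficients a_ij = z_ij / X_j:
  a_11 = 0/275 = 0.00, a_21 = 68.75/275 = 0.25, a_31 = 27.5/275 = 0.10, a_41 = 13.75/275 = 0.05
  a_12 = 37.5/750 = 0.05, a_22 = 150/750 = 0.20, a_32 = 75/750 = 0.10, a_42 = 37.5/750 = 0.05
  a_13 = 166.25/475 = 0.35, a_23 = 47.5/475 = 0.10, a_33 = 95/475 = 0.20, a_43 = 95/475 = 0.20
  a_14 = 33.75/225 = 0.15, a_24 = 0/225 = 0.00, a_34 = 67.5/225 = 0.30, a_44 = 56.25/225 = 0.25
I − A =
  [   1.00    -0.05    -0.35    -0.15]
  [  -0.25     0.80    -0.10     0.00]
  [  -0.10    -0.10     0.80    -0.30]
  [  -0.05    -0.05    -0.20     0.75]
Compute the cofactors C_ij = (−1)^(i+j)·(3×3 minor ij) of I−A; the adjugate is their transpose:
adj(I−A) = Cᵀ =
  [ 0.423000   0.067500   0.238500   0.180000]
  [ 0.144000   0.499500   0.147375   0.087750]
  [ 0.094500   0.094500   0.582750   0.252000]
  [ 0.063000   0.063000   0.181125   0.582750]
det(I−A) = Σ_j (I−A)_1j·C_1j = (1.00)(0.423000) + (-0.05)(0.144000) + (-0.35)(0.094500) + (-0.15)(0.063000) = 0.373275
(I − A)⁻¹ = adj(I−A) / det(I−A) ≈
  [   1.13321     0.18083     0.63894     0.48222]
  [   0.38577     1.33816     0.39482     0.23508]
  [   0.25316     0.25316     1.56118     0.67511]
  [   0.16878     0.16878     0.48523     1.56118]
The output multiplier for sector j is the column-j sum of the Leontief inverse (I − A)⁻¹ = adj(I−A) / det(I−A).
Column 4 of adj(I−A): (0.180000, 0.087750, 0.252000, 0.582750); det(I−A) = 0.373275.
m_4 = (0.180000 + 0.087750 + 0.252000 + 0.582750) / 0.373275 = 1.1025 / 0.373275 ≈ 2.9536.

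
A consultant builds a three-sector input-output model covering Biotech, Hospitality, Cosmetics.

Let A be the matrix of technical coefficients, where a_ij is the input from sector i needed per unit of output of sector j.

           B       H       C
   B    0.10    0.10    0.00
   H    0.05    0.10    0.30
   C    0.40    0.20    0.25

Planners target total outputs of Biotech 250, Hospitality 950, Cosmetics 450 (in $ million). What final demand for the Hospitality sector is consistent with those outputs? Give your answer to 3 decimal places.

I − A =
  [   0.90    -0.10     0.00]
  [  -0.05     0.90    -0.30]
  [  -0.40    -0.20     0.75]
d = (I − A) x:
  d_B = (+0.90)·250 + (-0.10)·950 + (+0.00)·450 = 130.000
  d_H = (-0.05)·250 + (+0.90)·950 + (-0.30)·450 = 707.500
  d_C = (-0.40)·250 + (-0.20)·950 + (+0.75)·450 = 47.500

d_H = 707.500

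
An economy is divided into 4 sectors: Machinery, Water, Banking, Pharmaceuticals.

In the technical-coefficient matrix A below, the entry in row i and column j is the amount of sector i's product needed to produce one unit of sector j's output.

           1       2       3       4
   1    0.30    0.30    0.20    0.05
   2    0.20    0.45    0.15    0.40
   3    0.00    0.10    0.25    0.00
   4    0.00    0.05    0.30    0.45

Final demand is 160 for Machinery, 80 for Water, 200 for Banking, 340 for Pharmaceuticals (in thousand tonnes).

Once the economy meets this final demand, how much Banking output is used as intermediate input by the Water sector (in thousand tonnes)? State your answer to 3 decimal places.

I − A =
  [   0.70    -0.30    -0.20    -0.05]
  [  -0.20     0.55    -0.15    -0.40]
  [   0.00    -0.10     0.75     0.00]
  [   0.00    -0.05    -0.30     0.55]
Compute the cofactors C_ij = (−1)^(i+j)·(3×3 minor ij) of I−A; the adjugate is their transpose:
adj(I−A) = Cᵀ =
  [ 0.191625   0.138125   0.125875   0.117875]
  [ 0.082500   0.288750   0.166750   0.217500]
  [ 0.011000   0.038500   0.164250   0.029000]
  [ 0.013500   0.047250   0.104750   0.229250]
det(I−A) = Σ_j (I−A)_1j·C_1j = (0.70)(0.191625) + (-0.30)(0.082500) + (-0.20)(0.011000) + (-0.05)(0.013500) = 0.1065125
(I − A)⁻¹ = adj(I−A) / det(I−A) ≈
  [   1.7991     1.2968     1.1818     1.1067]
  [   0.7746     2.7109     1.5655     2.0420]
  [   0.1033     0.3615     1.5421     0.2723]
  [   0.1267     0.4436     0.9835     2.1523]
First solve x = (I − A)⁻¹ d = adj(I−A)·d / det(I−A); in particular x_2 = (0.082500·160 + 0.288750·80 + 0.166750·200 + 0.217500·340) / 0.1065125 = 143.60 / 0.1065125 ≈ 1348.19857.
Intermediate flow from 3 to 2: z_32 = a_32 · x_2 = 0.10 × 143.60 / 0.1065125 = 14.36 / 0.1065125 ≈ 134.820.

z_32 = 134.820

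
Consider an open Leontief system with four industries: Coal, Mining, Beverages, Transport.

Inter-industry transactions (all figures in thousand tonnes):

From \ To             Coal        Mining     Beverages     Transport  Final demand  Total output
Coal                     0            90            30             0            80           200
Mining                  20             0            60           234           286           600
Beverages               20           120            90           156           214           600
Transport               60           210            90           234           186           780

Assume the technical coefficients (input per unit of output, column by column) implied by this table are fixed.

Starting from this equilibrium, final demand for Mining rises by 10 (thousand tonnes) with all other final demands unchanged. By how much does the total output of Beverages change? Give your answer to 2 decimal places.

Technical coefficients a_ij = z_ij / X_j:
  a_CC = 0/200 = 0.00, a_MC = 20/200 = 0.10, a_BC = 20/200 = 0.10, a_TC = 60/200 = 0.30
  a_CM = 90/600 = 0.15, a_MM = 0/600 = 0.00, a_BM = 120/600 = 0.20, a_TM = 210/600 = 0.35
  a_CB = 30/600 = 0.05, a_MB = 60/600 = 0.10, a_BB = 90/600 = 0.15, a_TB = 90/600 = 0.15
  a_CT = 0/780 = 0.00, a_MT = 234/780 = 0.30, a_BT = 156/780 = 0.20, a_TT = 234/780 = 0.30
I − A =
  [   1.00    -0.15    -0.05     0.00]
  [  -0.10     1.00    -0.10    -0.30]
  [  -0.10    -0.20     0.85    -0.20]
  [  -0.30    -0.35    -0.15     0.70]
Compute the cofactors C_ij = (−1)^(i+j)·(3×3 minor ij) of I−A; the adjugate is their transpose:
adj(I−A) = Cᵀ =
  [ 0.44575   0.09525   0.04700   0.05425]
  [ 0.15050   0.55850   0.12300   0.27450]
  [ 0.15850   0.22950   0.57100   0.26150]
  [ 0.30025   0.36925   0.20400   0.80975]
det(I−A) = Σ_j (I−A)_1j·C_1j = (1.00)(0.44575) + (-0.15)(0.15050) + (-0.05)(0.15850) + (0.00)(0.30025) = 0.41525
(I − A)⁻¹ = adj(I−A) / det(I−A) ≈
  [   1.0734     0.2294     0.1132     0.1306]
  [   0.3624     1.3450     0.2962     0.6610]
  [   0.3817     0.5527     1.3751     0.6297]
  [   0.7231     0.8892     0.4913     1.9500]
Δx = (I − A)⁻¹ Δd with Δd having +10 in the Mining component and 0 elsewhere.
So Δx_B = L_BM · (+10), where L_BM = adj(I−A)_BM / det(I−A) = 0.22950 / 0.41525.
Δx_B = 0.22950 × (+10) / 0.41525 = 2.295 / 0.41525 ≈ 5.53.

Δx_B = 5.53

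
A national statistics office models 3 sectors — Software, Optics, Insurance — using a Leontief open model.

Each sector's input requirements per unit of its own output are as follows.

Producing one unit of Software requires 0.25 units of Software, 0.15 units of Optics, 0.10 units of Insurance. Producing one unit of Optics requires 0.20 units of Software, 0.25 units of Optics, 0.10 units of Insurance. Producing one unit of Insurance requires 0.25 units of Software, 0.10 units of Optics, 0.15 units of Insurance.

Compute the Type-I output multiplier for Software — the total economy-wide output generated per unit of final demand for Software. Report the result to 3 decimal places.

m_1 = 2.033

I − A =
  [   0.75    -0.20    -0.25]
  [  -0.15     0.75    -0.10]
  [  -0.10    -0.10     0.85]
Cofactors of I−A, C_ij = (−1)^(i+j)·(minor ij) (rows/columns in the sector order above):
  C_11 = (0.75)(0.85) − (-0.10)(-0.10) = 0.6275
  C_12 = −[(-0.15)(0.85) − (-0.10)(-0.10)] = 0.1375
  C_13 = (-0.15)(-0.10) − (0.75)(-0.10) = 0.0900
  C_21 = −[(-0.20)(0.85) − (-0.25)(-0.10)] = 0.1950
  C_22 = (0.75)(0.85) − (-0.25)(-0.10) = 0.6125
  C_23 = −[(0.75)(-0.10) − (-0.20)(-0.10)] = 0.0950
  C_31 = (-0.20)(-0.10) − (-0.25)(0.75) = 0.2075
  C_32 = −[(0.75)(-0.10) − (-0.25)(-0.15)] = 0.1125
  C_33 = (0.75)(0.75) − (-0.20)(-0.15) = 0.5325
det(I−A) = Σ_j (I−A)_1j·C_1j = (0.75)(0.6275) + (-0.20)(0.1375) + (-0.25)(0.0900) = 0.420625
adj(I−A) = Cᵀ =
  [ 0.6275   0.1950   0.2075]
  [ 0.1375   0.6125   0.1125]
  [ 0.0900   0.0950   0.5325]
(I − A)⁻¹ = adj(I−A) / det(I−A) ≈
  [   1.4918     0.4636     0.4933]
  [   0.3269     1.4562     0.2675]
  [   0.2140     0.2259     1.2660]
The output multiplier for sector j is the column-j sum of the Leontief inverse (I − A)⁻¹ = adj(I−A) / det(I−A).
Column 1 of adj(I−A): (0.6275, 0.1375, 0.0900); det(I−A) = 0.420625.
m_1 = (0.6275 + 0.1375 + 0.0900) / 0.420625 = 0.855 / 0.420625 ≈ 2.033.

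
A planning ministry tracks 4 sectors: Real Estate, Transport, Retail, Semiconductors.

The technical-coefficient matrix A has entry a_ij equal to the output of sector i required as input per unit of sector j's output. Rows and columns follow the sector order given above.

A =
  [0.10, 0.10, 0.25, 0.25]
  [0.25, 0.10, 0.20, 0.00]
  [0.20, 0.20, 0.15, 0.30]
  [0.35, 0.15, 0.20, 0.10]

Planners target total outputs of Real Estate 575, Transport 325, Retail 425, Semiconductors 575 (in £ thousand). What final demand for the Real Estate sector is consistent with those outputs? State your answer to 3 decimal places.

I − A =
  [   0.90    -0.10    -0.25    -0.25]
  [  -0.25     0.90    -0.20     0.00]
  [  -0.20    -0.20     0.85    -0.30]
  [  -0.35    -0.15    -0.20     0.90]
d = (I − A) x:
  d_1 = (+0.90)·575 + (-0.10)·325 + (-0.25)·425 + (-0.25)·575 = 235.000
  d_2 = (-0.25)·575 + (+0.90)·325 + (-0.20)·425 + (+0.00)·575 = 63.750
  d_3 = (-0.20)·575 + (-0.20)·325 + (+0.85)·425 + (-0.30)·575 = 8.750
  d_4 = (-0.35)·575 + (-0.15)·325 + (-0.20)·425 + (+0.90)·575 = 182.500

d_1 = 235.000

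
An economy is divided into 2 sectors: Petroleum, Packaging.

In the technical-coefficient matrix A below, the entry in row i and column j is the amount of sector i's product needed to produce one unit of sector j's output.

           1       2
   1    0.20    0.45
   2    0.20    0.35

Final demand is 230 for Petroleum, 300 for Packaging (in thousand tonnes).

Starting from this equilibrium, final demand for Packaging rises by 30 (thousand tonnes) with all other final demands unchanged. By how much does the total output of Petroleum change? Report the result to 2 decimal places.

I − A =
  [   0.80    -0.45]
  [  -0.20     0.65]
det(I−A) = (0.80)(0.65) − (-0.45)(-0.20) = 0.4300
adj(I−A) = [[0.65, 0.45], [0.20, 0.80]]
(I − A)⁻¹ = adj(I−A) / det(I−A) ≈
  [   1.5116     1.0465]
  [   0.4651     1.8605]
Δx = (I − A)⁻¹ Δd with Δd having +30 in the Packaging component and 0 elsewhere.
So Δx_1 = L_12 · (+30), where L_12 = adj(I−A)_12 / det(I−A) = 0.45 / 0.4300.
Δx_1 = 0.45 × (+30) / 0.4300 = 13.50 / 0.4300 ≈ 31.40.

Δx_1 = 31.40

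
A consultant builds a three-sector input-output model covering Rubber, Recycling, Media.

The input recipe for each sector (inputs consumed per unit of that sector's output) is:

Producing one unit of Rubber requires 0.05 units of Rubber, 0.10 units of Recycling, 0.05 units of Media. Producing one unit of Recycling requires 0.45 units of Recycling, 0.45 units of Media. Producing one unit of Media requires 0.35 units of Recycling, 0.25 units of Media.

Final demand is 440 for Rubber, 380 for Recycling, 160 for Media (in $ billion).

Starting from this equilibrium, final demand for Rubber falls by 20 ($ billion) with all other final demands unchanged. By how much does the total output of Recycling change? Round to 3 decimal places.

I − A =
  [   0.95     0.00     0.00]
  [  -0.10     0.55    -0.35]
  [  -0.05    -0.45     0.75]
Cofactors of I−A, C_ij = (−1)^(i+j)·(minor ij) (rows/columns in the sector order above):
  C_11 = (0.55)(0.75) − (-0.35)(-0.45) = 0.2550
  C_12 = −[(-0.10)(0.75) − (-0.35)(-0.05)] = 0.0925
  C_13 = (-0.10)(-0.45) − (0.55)(-0.05) = 0.0725
  C_21 = −[(0.00)(0.75) − (0.00)(-0.45)] = 0.0000
  C_22 = (0.95)(0.75) − (0.00)(-0.05) = 0.7125
  C_23 = −[(0.95)(-0.45) − (0.00)(-0.05)] = 0.4275
  C_31 = (0.00)(-0.35) − (0.00)(0.55) = 0.0000
  C_32 = −[(0.95)(-0.35) − (0.00)(-0.10)] = 0.3325
  C_33 = (0.95)(0.55) − (0.00)(-0.10) = 0.5225
det(I−A) = Σ_j (I−A)_1j·C_1j = (0.95)(0.2550) + (0.00)(0.0925) + (0.00)(0.0725) = 0.24225
adj(I−A) = Cᵀ =
  [ 0.2550   0.0000   0.0000]
  [ 0.0925   0.7125   0.3325]
  [ 0.0725   0.4275   0.5225]
(I − A)⁻¹ = adj(I−A) / det(I−A) ≈
  [   1.0526     0.0000     0.0000]
  [   0.3818     2.9412     1.3725]
  [   0.2993     1.7647     2.1569]
Δx = (I − A)⁻¹ Δd with Δd having -20 in the Rubber component and 0 elsewhere.
So Δx_2 = L_21 · (-20), where L_21 = adj(I−A)_21 / det(I−A) = 0.0925 / 0.24225.
Δx_2 = 0.0925 × (-20) / 0.24225 = -1.85 / 0.24225 ≈ -7.637.

Δx_2 = -7.637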